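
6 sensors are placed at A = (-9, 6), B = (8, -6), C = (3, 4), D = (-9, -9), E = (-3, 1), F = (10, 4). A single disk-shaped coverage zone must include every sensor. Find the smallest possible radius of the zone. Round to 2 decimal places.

The minimum enclosing circle is determined by three boundary points: A, D, F.
Their circumcentre is (-7/38, -1.5) with r² = 96725/722.
The farthest remaining point B is at distance² 62981/722 ≤ 96725/722.
r = √(96725/722) ≈ 11.57.

11.57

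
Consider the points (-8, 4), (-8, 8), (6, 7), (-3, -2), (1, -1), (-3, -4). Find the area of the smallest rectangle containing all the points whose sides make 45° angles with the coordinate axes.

In coordinates u = x + y, v = x − y the rectangle is axis-aligned; the map (x,y)→(u,v) scales areas by 2.
u-values: -4, 0, 13, -5, 0, -7; range = 13 − (-7) = 20.
v-values: -12, -16, -1, -1, 2, 1; range = 2 − (-16) = 18.
Area = (20 × 18) / 2 = 180.

180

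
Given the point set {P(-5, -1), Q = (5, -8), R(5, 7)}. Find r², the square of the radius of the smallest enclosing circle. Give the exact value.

61.09

Side lengths²: PQ² = 149, PR² = 164, QR² = 225.
Since QR² = 225 < 164 + 149 = 313, the triangle is acute, so the smallest enclosing circle is the circumcircle.
Circumcentre = (2.8, -0.5), r² = 61.09.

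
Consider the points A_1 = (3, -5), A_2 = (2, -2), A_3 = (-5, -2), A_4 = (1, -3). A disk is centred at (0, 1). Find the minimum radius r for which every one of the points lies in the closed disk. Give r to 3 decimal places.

6.708

The required radius is the distance from (0, 1) to the farthest point.
Squared distances: 45, 13, 34, 17.
Maximum is 45, attained at A_1.
r = √45 ≈ 6.708.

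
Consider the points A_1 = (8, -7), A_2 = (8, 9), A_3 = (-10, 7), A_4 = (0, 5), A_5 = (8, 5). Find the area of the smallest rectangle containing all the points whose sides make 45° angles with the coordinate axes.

320

In coordinates u = x + y, v = x − y the rectangle is axis-aligned; the map (x,y)→(u,v) scales areas by 2.
u-values: 1, 17, -3, 5, 13; range = 17 − (-3) = 20.
v-values: 15, -1, -17, -5, 3; range = 15 − (-17) = 32.
Area = (20 × 32) / 2 = 320.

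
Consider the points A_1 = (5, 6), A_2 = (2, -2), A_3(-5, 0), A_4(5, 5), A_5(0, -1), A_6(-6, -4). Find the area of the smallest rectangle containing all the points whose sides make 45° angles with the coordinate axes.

94.5

In coordinates u = x + y, v = x − y the rectangle is axis-aligned; the map (x,y)→(u,v) scales areas by 2.
u-values: 11, 0, -5, 10, -1, -10; range = 11 − (-10) = 21.
v-values: -1, 4, -5, 0, 1, -2; range = 4 − (-5) = 9.
Area = (21 × 9) / 2 = 94.5.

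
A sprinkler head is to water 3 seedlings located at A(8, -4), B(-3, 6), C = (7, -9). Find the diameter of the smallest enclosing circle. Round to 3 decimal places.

Side lengths²: AB² = 221, AC² = 26, BC² = 325.
Since BC² = 325 ≥ 221 + 26 = 247, the angle opposite BC is not acute, so the smallest enclosing circle has BC as diameter.
Centre = midpoint of BC = (2, -1.5), r² = 325/4 = 81.25.
Diameter = 2r = 2√(81.25) ≈ 18.028.

18.028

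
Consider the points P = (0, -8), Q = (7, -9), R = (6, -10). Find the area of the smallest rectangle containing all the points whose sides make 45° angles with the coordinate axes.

24

In coordinates u = x + y, v = x − y the rectangle is axis-aligned; the map (x,y)→(u,v) scales areas by 2.
u-values: -8, -2, -4; range = -2 − (-8) = 6.
v-values: 8, 16, 16; range = 16 − 8 = 8.
Area = (6 × 8) / 2 = 24.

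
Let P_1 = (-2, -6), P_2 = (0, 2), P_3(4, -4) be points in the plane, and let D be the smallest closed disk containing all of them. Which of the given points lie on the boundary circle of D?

Side lengths²: P_1P_2² = 68, P_1P_3² = 40, P_2P_3² = 52.
Since P_1P_2² = 68 < 52 + 40 = 92, the triangle is acute, so the smallest enclosing circle is the circumcircle.
Circumcentre = (1/11, -25/11), r² = 2210/121.
The points at distance exactly r from the centre are P_1, P_2, P_3 — 3 points.

P_1, P_2, P_3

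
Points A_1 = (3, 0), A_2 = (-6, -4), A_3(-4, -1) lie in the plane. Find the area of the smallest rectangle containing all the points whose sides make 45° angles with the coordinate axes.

In coordinates u = x + y, v = x − y the rectangle is axis-aligned; the map (x,y)→(u,v) scales areas by 2.
u-values: 3, -10, -5; range = 3 − (-10) = 13.
v-values: 3, -2, -3; range = 3 − (-3) = 6.
Area = (13 × 6) / 2 = 39.

39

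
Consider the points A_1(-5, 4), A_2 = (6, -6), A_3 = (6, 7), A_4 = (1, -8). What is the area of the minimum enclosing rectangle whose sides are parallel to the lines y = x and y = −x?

In coordinates u = x + y, v = x − y the rectangle is axis-aligned; the map (x,y)→(u,v) scales areas by 2.
u-values: -1, 0, 13, -7; range = 13 − (-7) = 20.
v-values: -9, 12, -1, 9; range = 12 − (-9) = 21.
Area = (20 × 21) / 2 = 210.

210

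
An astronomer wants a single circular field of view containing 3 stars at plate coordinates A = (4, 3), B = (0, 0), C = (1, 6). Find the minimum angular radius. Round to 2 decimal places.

Side lengths²: AB² = 25, AC² = 18, BC² = 37.
Since BC² = 37 < 25 + 18 = 43, the triangle is acute, so the smallest enclosing circle is the circumcircle.
Circumcentre = (13/14, 41/14), r² = 925/98.
r = √(925/98) ≈ 3.07.

3.07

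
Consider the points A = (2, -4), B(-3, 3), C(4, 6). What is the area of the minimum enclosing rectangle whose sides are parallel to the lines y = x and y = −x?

In coordinates u = x + y, v = x − y the rectangle is axis-aligned; the map (x,y)→(u,v) scales areas by 2.
u-values: -2, 0, 10; range = 10 − (-2) = 12.
v-values: 6, -6, -2; range = 6 − (-6) = 12.
Area = (12 × 12) / 2 = 72.

72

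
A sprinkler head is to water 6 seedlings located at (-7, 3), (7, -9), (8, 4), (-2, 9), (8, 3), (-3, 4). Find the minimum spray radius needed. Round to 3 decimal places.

The farthest pair is (7, -9)–(-2, 9) with squared distance 405. The circle on this segment as diameter has centre (2.5, 0) and r² = 405/4 = 101.25.
Check (-7, 3): distance² to centre = 99.25 ≤ 101.25, so it lies inside.
All remaining points lie in this disk, and no smaller disk contains both endpoints, so this is the minimum enclosing circle.
r = √(101.25) ≈ 10.062.

10.062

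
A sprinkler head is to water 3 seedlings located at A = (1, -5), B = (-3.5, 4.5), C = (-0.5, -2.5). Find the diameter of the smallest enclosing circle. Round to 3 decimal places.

Side lengths²: AB² = 110.5, AC² = 8.5, BC² = 58.
Since AB² = 110.5 ≥ 58 + 8.5 = 66.5, the angle opposite AB is not acute, so the smallest enclosing circle has AB as diameter.
Centre = midpoint of AB = (-1.25, -0.25), r² = 110.5/4 = 27.625.
Diameter = 2r = 2√(27.625) ≈ 10.512.

10.512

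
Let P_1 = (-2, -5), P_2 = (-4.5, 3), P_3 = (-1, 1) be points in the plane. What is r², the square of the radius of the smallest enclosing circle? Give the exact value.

17.5625

Side lengths²: P_1P_2² = 70.25, P_1P_3² = 37, P_2P_3² = 16.25.
Since P_1P_2² = 70.25 ≥ 37 + 16.25 = 53.25, the angle opposite P_1P_2 is not acute, so the smallest enclosing circle has P_1P_2 as diameter.
Centre = midpoint of P_1P_2 = (-3.25, -1), r² = 70.25/4 = 17.5625.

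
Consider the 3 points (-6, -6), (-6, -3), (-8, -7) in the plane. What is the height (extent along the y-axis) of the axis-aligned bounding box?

max y = -3, min y = -7, so height = 4.

4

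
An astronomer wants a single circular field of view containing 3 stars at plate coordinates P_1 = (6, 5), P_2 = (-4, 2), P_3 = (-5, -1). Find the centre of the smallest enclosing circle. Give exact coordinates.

(0.5, 2)

Side lengths²: P_1P_2² = 109, P_1P_3² = 157, P_2P_3² = 10.
Since P_1P_3² = 157 ≥ 109 + 10 = 119, the angle opposite P_1P_3 is not acute, so the smallest enclosing circle has P_1P_3 as diameter.
Centre = midpoint of P_1P_3 = (0.5, 2), r² = 157/4 = 39.25.
Centre = (0.5, 2).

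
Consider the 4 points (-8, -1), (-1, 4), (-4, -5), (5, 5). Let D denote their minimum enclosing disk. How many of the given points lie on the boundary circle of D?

The minimum enclosing circle of a finite set is fixed by two of the points (as a diameter) or three (as a circumcircle).
The minimum enclosing circle is determined by three boundary points: (-8, -1), (-4, -5), (5, 5).
Their circumcentre is (-51/38, 63/38) with r² = 37105/722.
The farthest remaining point (-1, 4) is at distance² 4045/722 ≤ 37105/722.
The points at distance exactly r from the centre are (-8, -1), (-4, -5), (5, 5) — 3 points.

3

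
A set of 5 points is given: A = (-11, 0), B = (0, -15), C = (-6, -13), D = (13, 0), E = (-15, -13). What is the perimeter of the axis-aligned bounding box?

86

Width = max x − min x = 13 − (-15) = 28.
Height = max y − min y = 0 − (-15) = 15.
Perimeter = 2(28 + 15) = 86.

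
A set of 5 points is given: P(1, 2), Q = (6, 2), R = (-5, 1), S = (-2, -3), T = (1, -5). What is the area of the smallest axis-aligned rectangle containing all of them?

77

x ranges over [-5, 6], width 11.
y ranges over [-5, 2], height 7.
Area = 11 × 7 = 77.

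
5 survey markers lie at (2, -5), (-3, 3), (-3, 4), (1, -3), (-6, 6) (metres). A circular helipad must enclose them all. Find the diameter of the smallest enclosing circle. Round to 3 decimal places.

The farthest pair is (2, -5)–(-6, 6) with squared distance 185. The circle on this segment as diameter has centre (-2, 0.5) and r² = 185/4 = 46.25.
Check (-3, 3): distance² to centre = 7.25 ≤ 46.25, so it lies inside.
All remaining points lie in this disk, and no smaller disk contains both endpoints, so this is the minimum enclosing circle.
Diameter = 2r = 2√(46.25) ≈ 13.601.

13.601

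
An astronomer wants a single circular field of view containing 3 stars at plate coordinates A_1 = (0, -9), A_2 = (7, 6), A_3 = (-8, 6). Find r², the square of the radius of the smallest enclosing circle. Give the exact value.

Side lengths²: A_1A_2² = 274, A_1A_3² = 289, A_2A_3² = 225.
Since A_1A_3² = 289 < 274 + 225 = 499, the triangle is acute, so the smallest enclosing circle is the circumcircle.
Circumcentre = (-0.5, 11/30), r² = 39593/450.

39593/450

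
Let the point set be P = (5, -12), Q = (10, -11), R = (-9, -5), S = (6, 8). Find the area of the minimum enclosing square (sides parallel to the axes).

400

The bounding box has width 19 and height 20.
An axis-aligned square enclosing the set must have side ≥ max(width, height).
So the minimum side is max(19, 20) = 20.
Area = 20² = 400.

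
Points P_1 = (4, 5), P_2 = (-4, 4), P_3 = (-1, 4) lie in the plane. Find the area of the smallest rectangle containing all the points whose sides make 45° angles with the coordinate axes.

31.5

In coordinates u = x + y, v = x − y the rectangle is axis-aligned; the map (x,y)→(u,v) scales areas by 2.
u-values: 9, 0, 3; range = 9 − 0 = 9.
v-values: -1, -8, -5; range = -1 − (-8) = 7.
Area = (9 × 7) / 2 = 31.5.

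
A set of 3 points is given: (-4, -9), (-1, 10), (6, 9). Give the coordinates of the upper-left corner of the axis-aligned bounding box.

x-range [-4, 6], y-range [-9, 10].
The upper-left corner is (-4, 10).

(-4, 10)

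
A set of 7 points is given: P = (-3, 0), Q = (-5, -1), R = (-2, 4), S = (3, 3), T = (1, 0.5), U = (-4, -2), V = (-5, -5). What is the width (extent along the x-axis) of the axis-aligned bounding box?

8

max x = 3, min x = -5, so width = 8.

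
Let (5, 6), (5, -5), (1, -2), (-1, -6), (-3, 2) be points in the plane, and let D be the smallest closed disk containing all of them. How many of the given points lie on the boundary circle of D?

The minimum enclosing circle of a finite set is fixed by two of the points (as a diameter) or three (as a circumcircle).
The farthest pair is (5, 6)–(-1, -6) with squared distance 180. The circle on this segment as diameter has centre (2, 0) and r² = 180/4 = 45.
Check (5, -5): distance² to centre = 34 ≤ 45, so it lies inside.
All remaining points lie in this disk, and no smaller disk contains both endpoints, so this is the minimum enclosing circle.
The points at distance exactly r from the centre are (5, 6), (-1, -6) — 2 points.

2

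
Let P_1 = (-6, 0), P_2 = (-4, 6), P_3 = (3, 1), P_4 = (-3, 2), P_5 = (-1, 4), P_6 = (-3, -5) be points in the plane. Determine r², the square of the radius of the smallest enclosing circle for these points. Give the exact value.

2257/72

The minimum enclosing circle of a finite set is fixed by two of the points (as a diameter) or three (as a circumcircle).
The minimum enclosing circle is determined by three boundary points: P_2, P_3, P_6.
Their circumcentre is (-31/12, 7/12) with r² = 2257/72.
The farthest remaining point P_5 is at distance² 1021/72 ≤ 2257/72.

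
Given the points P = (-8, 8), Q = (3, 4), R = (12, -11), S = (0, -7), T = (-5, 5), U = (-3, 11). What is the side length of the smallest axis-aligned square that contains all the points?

The bounding box has width 20 and height 22.
An axis-aligned square enclosing the set must have side ≥ max(width, height).
So the minimum side is max(20, 22) = 22.

22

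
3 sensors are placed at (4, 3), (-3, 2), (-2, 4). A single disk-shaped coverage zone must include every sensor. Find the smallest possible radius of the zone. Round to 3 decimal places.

Call the three points A, B, C in the order given.
Side lengths²: AB² = 50, AC² = 37, BC² = 5.
Since AB² = 50 ≥ 37 + 5 = 42, the angle opposite AB is not acute, so the smallest enclosing circle has AB as diameter.
Centre = midpoint of AB = (0.5, 2.5), r² = 50/4 = 12.5.
r = √(12.5) ≈ 3.536.

3.536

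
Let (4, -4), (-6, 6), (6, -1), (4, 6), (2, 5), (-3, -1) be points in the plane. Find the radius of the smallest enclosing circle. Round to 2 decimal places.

7.08

The minimum enclosing circle is determined by three boundary points: (4, -4), (-6, 6), (6, -1).
Their circumcentre is (-0.7, 1.3) with r² = 50.18.
The farthest remaining point (4, 6) is at distance² 44.18 ≤ 50.18.
r = √(50.18) ≈ 7.08.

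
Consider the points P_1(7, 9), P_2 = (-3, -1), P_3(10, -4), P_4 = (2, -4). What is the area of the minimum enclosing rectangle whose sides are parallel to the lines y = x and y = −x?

160

In coordinates u = x + y, v = x − y the rectangle is axis-aligned; the map (x,y)→(u,v) scales areas by 2.
u-values: 16, -4, 6, -2; range = 16 − (-4) = 20.
v-values: -2, -2, 14, 6; range = 14 − (-2) = 16.
Area = (20 × 16) / 2 = 160.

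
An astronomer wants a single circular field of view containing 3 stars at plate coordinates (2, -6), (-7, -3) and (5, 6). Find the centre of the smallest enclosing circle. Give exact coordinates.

(-17/26, 27/26)

Call the three points A, B, C in the order given.
Side lengths²: AB² = 90, AC² = 153, BC² = 225.
Since BC² = 225 < 153 + 90 = 243, the triangle is acute, so the smallest enclosing circle is the circumcircle.
Circumcentre = (-17/26, 27/26), r² = 19125/338.
Centre = (-17/26, 27/26).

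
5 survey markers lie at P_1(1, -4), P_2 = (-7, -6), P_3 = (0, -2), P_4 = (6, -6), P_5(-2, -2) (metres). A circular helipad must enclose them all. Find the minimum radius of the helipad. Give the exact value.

6.5

The farthest pair is P_2–P_4 with squared distance 169. The circle on this segment as diameter has centre (-0.5, -6) and r² = 169/4 = 42.25.
Check P_1: distance² to centre = 6.25 ≤ 42.25, so it lies inside.
All remaining points lie in this disk, and no smaller disk contains both endpoints, so this is the minimum enclosing circle.
r = √(42.25) = 6.5.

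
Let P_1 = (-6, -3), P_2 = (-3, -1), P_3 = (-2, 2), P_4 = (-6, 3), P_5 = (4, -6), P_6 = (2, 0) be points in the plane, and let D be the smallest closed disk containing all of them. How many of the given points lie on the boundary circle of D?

2

The minimum enclosing circle of a finite set is fixed by two of the points (as a diameter) or three (as a circumcircle).
The farthest pair is P_4–P_5 with squared distance 181. The circle on this segment as diameter has centre (-1, -1.5) and r² = 181/4 = 45.25.
Check P_1: distance² to centre = 27.25 ≤ 45.25, so it lies inside.
All remaining points lie in this disk, and no smaller disk contains both endpoints, so this is the minimum enclosing circle.
The points at distance exactly r from the centre are P_4, P_5 — 2 points.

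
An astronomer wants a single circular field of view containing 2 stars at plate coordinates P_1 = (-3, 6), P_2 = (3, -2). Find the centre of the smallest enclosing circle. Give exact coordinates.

The smallest circle enclosing two points has them as diameter endpoints.
Centre = midpoint = (0, 2); r² = |P_1P_2|²/4 = 100/4 = 25.
Centre = (0, 2).

(0, 2)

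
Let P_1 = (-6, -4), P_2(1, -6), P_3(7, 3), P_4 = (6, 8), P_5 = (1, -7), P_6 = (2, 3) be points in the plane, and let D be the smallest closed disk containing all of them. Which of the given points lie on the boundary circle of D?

By Welzl's lemma the MEC is supported by two points (diametrically opposite) or three points (on a circumcircle).
The minimum enclosing circle is determined by three boundary points: P_1, P_4, P_5.
Their circumcentre is (0.5, 1.5) with r² = 72.5.
The farthest remaining point P_2 is at distance² 56.5 ≤ 72.5.
The points at distance exactly r from the centre are P_1, P_4, P_5 — 3 points.

P_1, P_4, P_5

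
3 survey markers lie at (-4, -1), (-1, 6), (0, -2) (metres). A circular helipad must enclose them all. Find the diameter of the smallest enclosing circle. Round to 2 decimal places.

8.17

Call the three points A, B, C in the order given.
Side lengths²: AB² = 58, AC² = 17, BC² = 65.
Since BC² = 65 < 58 + 17 = 75, the triangle is acute, so the smallest enclosing circle is the circumcircle.
Circumcentre = (-71/62, 119/62), r² = 32045/1922.
Diameter = 2r = 2√(32045/1922) ≈ 8.17.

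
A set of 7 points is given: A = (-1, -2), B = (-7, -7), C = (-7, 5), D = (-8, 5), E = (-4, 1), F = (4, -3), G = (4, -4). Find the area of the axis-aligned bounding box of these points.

144

x ranges over [-8, 4], width 12.
y ranges over [-7, 5], height 12.
Area = 12 × 12 = 144.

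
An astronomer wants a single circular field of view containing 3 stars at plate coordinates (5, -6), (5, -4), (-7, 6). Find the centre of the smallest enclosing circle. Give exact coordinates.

(-1, 0)

Call the three points A, B, C in the order given.
Side lengths²: AB² = 4, AC² = 288, BC² = 244.
Since AC² = 288 ≥ 244 + 4 = 248, the angle opposite AC is not acute, so the smallest enclosing circle has AC as diameter.
Centre = midpoint of AC = (-1, 0), r² = 288/4 = 72.
Centre = (-1, 0).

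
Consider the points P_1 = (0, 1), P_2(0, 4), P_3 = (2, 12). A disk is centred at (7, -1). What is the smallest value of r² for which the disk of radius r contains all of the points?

The required radius is the distance from (7, -1) to the farthest point.
Squared distances: 53, 74, 194.
Maximum is 194, attained at P_3.

194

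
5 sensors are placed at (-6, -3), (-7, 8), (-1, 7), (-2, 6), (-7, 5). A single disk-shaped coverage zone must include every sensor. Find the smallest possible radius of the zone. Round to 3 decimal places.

5.778

By Welzl's lemma the MEC is supported by two points (diametrically opposite) or three points (on a circumcircle).
The minimum enclosing circle is determined by three boundary points: (-6, -3), (-7, 8), (-1, 7).
Their circumcentre is (-125/26, 69/26) with r² = 11285/338.
The farthest remaining point (-2, 6) is at distance² 6449/338 ≤ 11285/338.
r = √(11285/338) ≈ 5.778.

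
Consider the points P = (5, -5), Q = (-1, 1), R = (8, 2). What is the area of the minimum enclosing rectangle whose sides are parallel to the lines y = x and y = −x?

In coordinates u = x + y, v = x − y the rectangle is axis-aligned; the map (x,y)→(u,v) scales areas by 2.
u-values: 0, 0, 10; range = 10 − 0 = 10.
v-values: 10, -2, 6; range = 10 − (-2) = 12.
Area = (10 × 12) / 2 = 60.

60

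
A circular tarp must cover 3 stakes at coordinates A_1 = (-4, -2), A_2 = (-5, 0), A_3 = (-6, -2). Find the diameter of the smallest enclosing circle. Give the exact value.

2.5

Side lengths²: A_1A_2² = 5, A_1A_3² = 4, A_2A_3² = 5.
Since A_2A_3² = 5 < 5 + 4 = 9, the triangle is acute, so the smallest enclosing circle is the circumcircle.
Circumcentre = (-5, -1.25), r² = 1.5625.
Diameter = 2r = 2√(1.5625) = 2.5.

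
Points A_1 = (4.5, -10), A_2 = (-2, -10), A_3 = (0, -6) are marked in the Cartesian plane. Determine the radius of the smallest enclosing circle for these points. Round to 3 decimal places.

3.366

Side lengths²: A_1A_2² = 42.25, A_1A_3² = 36.25, A_2A_3² = 20.
Since A_1A_2² = 42.25 < 36.25 + 20 = 56.25, the triangle is acute, so the smallest enclosing circle is the circumcircle.
Circumcentre = (1.25, -9.125), r² = 11.328125.
r = √(11.328125) ≈ 3.366.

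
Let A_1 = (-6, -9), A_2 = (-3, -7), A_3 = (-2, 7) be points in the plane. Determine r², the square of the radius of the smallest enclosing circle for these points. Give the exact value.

Side lengths²: A_1A_2² = 13, A_1A_3² = 272, A_2A_3² = 197.
Since A_1A_3² = 272 ≥ 197 + 13 = 210, the angle opposite A_1A_3 is not acute, so the smallest enclosing circle has A_1A_3 as diameter.
Centre = midpoint of A_1A_3 = (-4, -1), r² = 272/4 = 68.

68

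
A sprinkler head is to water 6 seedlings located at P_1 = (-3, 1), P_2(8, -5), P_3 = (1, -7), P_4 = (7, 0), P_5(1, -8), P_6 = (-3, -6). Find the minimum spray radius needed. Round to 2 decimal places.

The minimum enclosing circle of a finite set is fixed by two of the points (as a diameter) or three (as a circumcircle).
The minimum enclosing circle is determined by three boundary points: P_1, P_2, P_6.
Their circumcentre is (49/22, -2.5) with r² = 9577/242.
The farthest remaining point P_5 is at distance² 7685/242 ≤ 9577/242.
r = √(9577/242) ≈ 6.29.

6.29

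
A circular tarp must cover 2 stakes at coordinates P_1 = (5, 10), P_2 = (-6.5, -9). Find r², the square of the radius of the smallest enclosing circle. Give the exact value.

The smallest circle enclosing two points has them as diameter endpoints.
Centre = midpoint = (-0.75, 0.5); r² = |P_1P_2|²/4 = 493.25/4 = 123.3125.

123.3125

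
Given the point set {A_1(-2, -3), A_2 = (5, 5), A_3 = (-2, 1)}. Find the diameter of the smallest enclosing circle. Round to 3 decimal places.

10.630

Side lengths²: A_1A_2² = 113, A_1A_3² = 16, A_2A_3² = 65.
Since A_1A_2² = 113 ≥ 65 + 16 = 81, the angle opposite A_1A_2 is not acute, so the smallest enclosing circle has A_1A_2 as diameter.
Centre = midpoint of A_1A_2 = (1.5, 1), r² = 113/4 = 28.25.
Diameter = 2r = 2√(28.25) ≈ 10.630.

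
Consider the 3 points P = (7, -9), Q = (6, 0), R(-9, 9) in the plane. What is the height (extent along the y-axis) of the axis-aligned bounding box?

max y = 9, min y = -9, so height = 18.

18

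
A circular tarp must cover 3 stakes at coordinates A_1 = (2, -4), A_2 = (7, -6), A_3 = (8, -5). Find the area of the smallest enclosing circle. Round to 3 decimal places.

Side lengths²: A_1A_2² = 29, A_1A_3² = 37, A_2A_3² = 2.
Since A_1A_3² = 37 ≥ 29 + 2 = 31, the angle opposite A_1A_3 is not acute, so the smallest enclosing circle has A_1A_3 as diameter.
Centre = midpoint of A_1A_3 = (5, -4.5), r² = 37/4 = 9.25.
Area = π·r² = π·9.25 ≈ 29.060.

29.060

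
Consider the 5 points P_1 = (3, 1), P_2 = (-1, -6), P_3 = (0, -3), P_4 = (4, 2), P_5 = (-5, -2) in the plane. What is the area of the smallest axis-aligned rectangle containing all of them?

72

x ranges over [-5, 4], width 9.
y ranges over [-6, 2], height 8.
Area = 9 × 8 = 72.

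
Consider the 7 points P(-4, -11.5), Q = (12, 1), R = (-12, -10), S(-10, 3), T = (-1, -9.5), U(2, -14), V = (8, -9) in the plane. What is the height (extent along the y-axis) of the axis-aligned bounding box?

17

max y = 3, min y = -14, so height = 17.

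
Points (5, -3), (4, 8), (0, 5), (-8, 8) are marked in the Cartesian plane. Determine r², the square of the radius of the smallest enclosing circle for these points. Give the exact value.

72.5

The farthest pair is (5, -3)–(-8, 8) with squared distance 290. The circle on this segment as diameter has centre (-1.5, 2.5) and r² = 290/4 = 72.5.
Check (4, 8): distance² to centre = 60.5 ≤ 72.5, so it lies inside.
All remaining points lie in this disk, and no smaller disk contains both endpoints, so this is the minimum enclosing circle.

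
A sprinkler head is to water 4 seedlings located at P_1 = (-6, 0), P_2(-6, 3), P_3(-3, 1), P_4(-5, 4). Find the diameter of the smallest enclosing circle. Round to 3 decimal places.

By Welzl's lemma the MEC is supported by two points (diametrically opposite) or three points (on a circumcircle).
The minimum enclosing circle is determined by three boundary points: P_1, P_3, P_4.
Their circumcentre is (-109/22, 41/22) with r² = 1105/242.
The farthest remaining point P_2 is at distance² 577/242 ≤ 1105/242.
Diameter = 2r = 2√(1105/242) ≈ 4.274.

4.274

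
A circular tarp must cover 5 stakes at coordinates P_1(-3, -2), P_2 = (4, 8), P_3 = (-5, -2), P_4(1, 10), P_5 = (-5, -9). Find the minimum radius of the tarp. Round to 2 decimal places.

By Welzl's lemma the MEC is supported by two points (diametrically opposite) or three points (on a circumcircle).
The farthest pair is P_4–P_5 with squared distance 397. The circle on this segment as diameter has centre (-2, 0.5) and r² = 397/4 = 99.25.
Check P_1: distance² to centre = 7.25 ≤ 99.25, so it lies inside.
All remaining points lie in this disk, and no smaller disk contains both endpoints, so this is the minimum enclosing circle.
r = √(99.25) ≈ 9.96.

9.96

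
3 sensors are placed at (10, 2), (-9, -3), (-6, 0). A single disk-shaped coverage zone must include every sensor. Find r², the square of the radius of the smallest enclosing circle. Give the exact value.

Call the three points A, B, C in the order given.
Side lengths²: AB² = 386, AC² = 260, BC² = 18.
Since AB² = 386 ≥ 260 + 18 = 278, the angle opposite AB is not acute, so the smallest enclosing circle has AB as diameter.
Centre = midpoint of AB = (0.5, -0.5), r² = 386/4 = 96.5.

96.5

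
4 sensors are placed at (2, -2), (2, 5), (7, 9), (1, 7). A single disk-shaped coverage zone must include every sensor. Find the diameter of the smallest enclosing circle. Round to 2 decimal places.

The farthest pair is (2, -2)–(7, 9) with squared distance 146. The circle on this segment as diameter has centre (4.5, 3.5) and r² = 146/4 = 36.5.
Check (2, 5): distance² to centre = 8.5 ≤ 36.5, so it lies inside.
All remaining points lie in this disk, and no smaller disk contains both endpoints, so this is the minimum enclosing circle.
Diameter = 2r = 2√(36.5) ≈ 12.08.

12.08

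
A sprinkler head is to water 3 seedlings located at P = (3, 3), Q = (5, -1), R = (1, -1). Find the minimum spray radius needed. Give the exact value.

Side lengths²: PQ² = 20, PR² = 20, QR² = 16.
Since PR² = 20 < 20 + 16 = 36, the triangle is acute, so the smallest enclosing circle is the circumcircle.
Circumcentre = (3, 0.5), r² = 6.25.
r = √(6.25) = 2.5.

2.5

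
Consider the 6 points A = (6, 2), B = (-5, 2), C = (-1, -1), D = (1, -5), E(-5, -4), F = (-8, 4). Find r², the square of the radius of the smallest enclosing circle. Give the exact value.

925/18

By Welzl's lemma the MEC is supported by two points (diametrically opposite) or three points (on a circumcircle).
The minimum enclosing circle is determined by three boundary points: A, D, F.
Their circumcentre is (-7/6, 11/6) with r² = 925/18.
The farthest remaining point E is at distance² 877/18 ≤ 925/18.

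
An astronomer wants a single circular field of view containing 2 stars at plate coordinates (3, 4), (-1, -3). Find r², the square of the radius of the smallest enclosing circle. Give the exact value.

16.25

The smallest circle enclosing two points has them as diameter endpoints.
Centre = midpoint = (1, 0.5); r² = |(3, 4)−(-1, -3)|²/4 = 65/4 = 16.25.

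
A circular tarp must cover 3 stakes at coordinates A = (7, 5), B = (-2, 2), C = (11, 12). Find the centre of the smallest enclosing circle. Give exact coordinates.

(4.5, 7)

Side lengths²: AB² = 90, AC² = 65, BC² = 269.
Since BC² = 269 ≥ 90 + 65 = 155, the angle opposite BC is not acute, so the smallest enclosing circle has BC as diameter.
Centre = midpoint of BC = (4.5, 7), r² = 269/4 = 67.25.
Centre = (4.5, 7).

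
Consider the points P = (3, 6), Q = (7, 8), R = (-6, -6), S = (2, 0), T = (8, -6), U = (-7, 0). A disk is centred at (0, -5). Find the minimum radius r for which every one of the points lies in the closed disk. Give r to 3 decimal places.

14.765

The required radius is the distance from (0, -5) to the farthest point.
Squared distances: 130, 218, 37, 29, 65, 74.
Maximum is 218, attained at Q.
r = √218 ≈ 14.765.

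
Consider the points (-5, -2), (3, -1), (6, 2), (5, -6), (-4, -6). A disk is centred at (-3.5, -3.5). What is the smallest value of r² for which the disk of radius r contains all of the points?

The required radius is the distance from (-3.5, -3.5) to the farthest point.
Squared distances: 4.5, 48.5, 120.5, 78.5, 6.5.
Maximum is 120.5, attained at (6, 2).

120.5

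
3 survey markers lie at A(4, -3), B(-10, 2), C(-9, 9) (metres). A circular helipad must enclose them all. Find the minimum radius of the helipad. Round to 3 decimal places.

8.846

Side lengths²: AB² = 221, AC² = 313, BC² = 50.
Since AC² = 313 ≥ 221 + 50 = 271, the angle opposite AC is not acute, so the smallest enclosing circle has AC as diameter.
Centre = midpoint of AC = (-2.5, 3), r² = 313/4 = 78.25.
r = √(78.25) ≈ 8.846.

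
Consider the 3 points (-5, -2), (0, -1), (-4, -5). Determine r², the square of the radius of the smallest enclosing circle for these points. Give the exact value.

Call the three points A, B, C in the order given.
Side lengths²: AB² = 26, AC² = 10, BC² = 32.
Since BC² = 32 < 26 + 10 = 36, the triangle is acute, so the smallest enclosing circle is the circumcircle.
Circumcentre = (-2.25, -2.75), r² = 8.125.

8.125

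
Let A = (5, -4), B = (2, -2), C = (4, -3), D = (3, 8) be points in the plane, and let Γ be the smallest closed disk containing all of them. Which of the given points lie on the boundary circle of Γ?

By Welzl's lemma the MEC is supported by two points (diametrically opposite) or three points (on a circumcircle).
The farthest pair is A–D with squared distance 148. The circle on this segment as diameter has centre (4, 2) and r² = 148/4 = 37.
Check B: distance² to centre = 20 ≤ 37, so it lies inside.
All remaining points lie in this disk, and no smaller disk contains both endpoints, so this is the minimum enclosing circle.
The points at distance exactly r from the centre are A, D — 2 points.

A, D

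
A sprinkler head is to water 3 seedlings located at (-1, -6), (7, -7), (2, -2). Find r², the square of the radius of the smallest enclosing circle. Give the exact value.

1625/98

Call the three points A, B, C in the order given.
Side lengths²: AB² = 65, AC² = 25, BC² = 50.
Since AB² = 65 < 50 + 25 = 75, the triangle is acute, so the smallest enclosing circle is the circumcircle.
Circumcentre = (43/14, -83/14), r² = 1625/98.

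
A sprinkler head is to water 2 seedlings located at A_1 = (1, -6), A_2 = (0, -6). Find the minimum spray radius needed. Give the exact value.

0.5

The smallest circle enclosing two points has them as diameter endpoints.
Centre = midpoint = (0.5, -6); r² = |A_1A_2|²/4 = 1/4 = 0.25.
r = √(0.25) = 0.5.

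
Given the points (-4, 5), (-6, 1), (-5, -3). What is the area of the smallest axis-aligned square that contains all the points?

64

The bounding box has width 2 and height 8.
An axis-aligned square enclosing the set must have side ≥ max(width, height).
So the minimum side is max(2, 8) = 8.
Area = 8² = 64.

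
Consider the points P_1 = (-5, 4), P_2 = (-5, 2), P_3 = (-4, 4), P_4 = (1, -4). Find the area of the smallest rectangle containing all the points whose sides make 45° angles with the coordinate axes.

In coordinates u = x + y, v = x − y the rectangle is axis-aligned; the map (x,y)→(u,v) scales areas by 2.
u-values: -1, -3, 0, -3; range = 0 − (-3) = 3.
v-values: -9, -7, -8, 5; range = 5 − (-9) = 14.
Area = (3 × 14) / 2 = 21.

21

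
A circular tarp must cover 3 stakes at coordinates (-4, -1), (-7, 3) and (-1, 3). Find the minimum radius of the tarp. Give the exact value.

Call the three points A, B, C in the order given.
Side lengths²: AB² = 25, AC² = 25, BC² = 36.
Since BC² = 36 < 25 + 25 = 50, the triangle is acute, so the smallest enclosing circle is the circumcircle.
Circumcentre = (-4, 2.125), r² = 9.765625.
r = √(9.765625) = 3.125.

3.125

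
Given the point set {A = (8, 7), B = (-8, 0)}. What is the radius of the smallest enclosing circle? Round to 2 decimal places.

The smallest circle enclosing two points has them as diameter endpoints.
Centre = midpoint = (0, 3.5); r² = |AB|²/4 = 305/4 = 76.25.
r = √(76.25) ≈ 8.73.

8.73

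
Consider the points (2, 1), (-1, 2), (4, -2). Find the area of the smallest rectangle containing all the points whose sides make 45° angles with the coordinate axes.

In coordinates u = x + y, v = x − y the rectangle is axis-aligned; the map (x,y)→(u,v) scales areas by 2.
u-values: 3, 1, 2; range = 3 − 1 = 2.
v-values: 1, -3, 6; range = 6 − (-3) = 9.
Area = (2 × 9) / 2 = 9.

9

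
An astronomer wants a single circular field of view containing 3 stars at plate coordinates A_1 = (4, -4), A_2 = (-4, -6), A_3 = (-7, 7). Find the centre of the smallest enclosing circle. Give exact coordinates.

Side lengths²: A_1A_2² = 68, A_1A_3² = 242, A_2A_3² = 178.
Since A_1A_3² = 242 < 178 + 68 = 246, the triangle is acute, so the smallest enclosing circle is the circumcircle.
Circumcentre = (-1.6, 1.4), r² = 60.52.
Centre = (-1.6, 1.4).

(-1.6, 1.4)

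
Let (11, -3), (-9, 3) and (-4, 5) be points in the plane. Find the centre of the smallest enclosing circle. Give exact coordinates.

Call the three points A, B, C in the order given.
Side lengths²: AB² = 436, AC² = 289, BC² = 29.
Since AB² = 436 ≥ 289 + 29 = 318, the angle opposite AB is not acute, so the smallest enclosing circle has AB as diameter.
Centre = midpoint of AB = (1, 0), r² = 436/4 = 109.
Centre = (1, 0).

(1, 0)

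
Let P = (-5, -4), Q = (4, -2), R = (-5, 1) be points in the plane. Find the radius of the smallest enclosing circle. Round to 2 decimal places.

4.86

Side lengths²: PQ² = 85, PR² = 25, QR² = 90.
Since QR² = 90 < 85 + 25 = 110, the triangle is acute, so the smallest enclosing circle is the circumcircle.
Circumcentre = (-5/6, -1.5), r² = 425/18.
r = √(425/18) ≈ 4.86.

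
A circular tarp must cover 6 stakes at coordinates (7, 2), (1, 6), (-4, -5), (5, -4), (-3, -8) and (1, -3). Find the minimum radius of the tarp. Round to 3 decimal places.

7.424

By Welzl's lemma the MEC is supported by two points (diametrically opposite) or three points (on a circumcircle).
The minimum enclosing circle is determined by three boundary points: (7, 2), (1, 6), (-3, -8).
Their circumcentre is (0.4, -1.4) with r² = 55.12.
The farthest remaining point (-4, -5) is at distance² 32.32 ≤ 55.12.
r = √(55.12) ≈ 7.424.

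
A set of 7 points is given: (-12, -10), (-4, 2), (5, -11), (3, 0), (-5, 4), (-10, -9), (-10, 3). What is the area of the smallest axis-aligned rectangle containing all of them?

x ranges over [-12, 5], width 17.
y ranges over [-11, 4], height 15.
Area = 17 × 15 = 255.

255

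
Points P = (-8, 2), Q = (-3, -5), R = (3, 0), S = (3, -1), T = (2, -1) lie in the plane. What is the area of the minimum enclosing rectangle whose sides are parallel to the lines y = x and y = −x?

In coordinates u = x + y, v = x − y the rectangle is axis-aligned; the map (x,y)→(u,v) scales areas by 2.
u-values: -6, -8, 3, 2, 1; range = 3 − (-8) = 11.
v-values: -10, 2, 3, 4, 3; range = 4 − (-10) = 14.
Area = (11 × 14) / 2 = 77.

77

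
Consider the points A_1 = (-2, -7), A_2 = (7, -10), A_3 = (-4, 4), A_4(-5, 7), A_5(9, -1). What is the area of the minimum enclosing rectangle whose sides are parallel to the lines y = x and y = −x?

In coordinates u = x + y, v = x − y the rectangle is axis-aligned; the map (x,y)→(u,v) scales areas by 2.
u-values: -9, -3, 0, 2, 8; range = 8 − (-9) = 17.
v-values: 5, 17, -8, -12, 10; range = 17 − (-12) = 29.
Area = (17 × 29) / 2 = 246.5.

246.5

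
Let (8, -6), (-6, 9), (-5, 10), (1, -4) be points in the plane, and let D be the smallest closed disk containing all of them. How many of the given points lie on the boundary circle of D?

By Welzl's lemma the MEC is supported by two points (diametrically opposite) or three points (on a circumcircle).
The farthest pair is (8, -6)–(-5, 10) with squared distance 425. The circle on this segment as diameter has centre (1.5, 2) and r² = 425/4 = 106.25.
Check (-6, 9): distance² to centre = 105.25 ≤ 106.25, so it lies inside.
All remaining points lie in this disk, and no smaller disk contains both endpoints, so this is the minimum enclosing circle.
The points at distance exactly r from the centre are (8, -6), (-5, 10) — 2 points.

2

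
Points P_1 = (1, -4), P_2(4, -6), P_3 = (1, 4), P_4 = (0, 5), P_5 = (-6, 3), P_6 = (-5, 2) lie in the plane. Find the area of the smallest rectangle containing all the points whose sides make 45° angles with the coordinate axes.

76

In coordinates u = x + y, v = x − y the rectangle is axis-aligned; the map (x,y)→(u,v) scales areas by 2.
u-values: -3, -2, 5, 5, -3, -3; range = 5 − (-3) = 8.
v-values: 5, 10, -3, -5, -9, -7; range = 10 − (-9) = 19.
Area = (8 × 19) / 2 = 76.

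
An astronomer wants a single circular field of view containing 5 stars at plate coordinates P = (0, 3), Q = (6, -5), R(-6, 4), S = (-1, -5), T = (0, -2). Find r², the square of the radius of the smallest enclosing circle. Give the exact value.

56.25

The farthest pair is Q–R with squared distance 225. The circle on this segment as diameter has centre (0, -0.5) and r² = 225/4 = 56.25.
Check P: distance² to centre = 12.25 ≤ 56.25, so it lies inside.
All remaining points lie in this disk, and no smaller disk contains both endpoints, so this is the minimum enclosing circle.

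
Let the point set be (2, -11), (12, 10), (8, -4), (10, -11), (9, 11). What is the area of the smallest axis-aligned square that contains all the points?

The bounding box has width 10 and height 22.
An axis-aligned square enclosing the set must have side ≥ max(width, height).
So the minimum side is max(10, 22) = 22.
Area = 22² = 484.

484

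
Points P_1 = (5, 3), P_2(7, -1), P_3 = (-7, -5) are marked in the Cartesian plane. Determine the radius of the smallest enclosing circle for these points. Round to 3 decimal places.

Side lengths²: P_1P_2² = 20, P_1P_3² = 208, P_2P_3² = 212.
Since P_2P_3² = 212 < 208 + 20 = 228, the triangle is acute, so the smallest enclosing circle is the circumcircle.
Circumcentre = (-0.25, -2.125), r² = 53.828125.
r = √(53.828125) ≈ 7.337.

7.337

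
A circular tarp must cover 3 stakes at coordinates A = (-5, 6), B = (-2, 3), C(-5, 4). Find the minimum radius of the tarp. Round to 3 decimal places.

2.121

Side lengths²: AB² = 18, AC² = 4, BC² = 10.
Since AB² = 18 ≥ 10 + 4 = 14, the angle opposite AB is not acute, so the smallest enclosing circle has AB as diameter.
Centre = midpoint of AB = (-3.5, 4.5), r² = 18/4 = 4.5.
r = √(4.5) ≈ 2.121.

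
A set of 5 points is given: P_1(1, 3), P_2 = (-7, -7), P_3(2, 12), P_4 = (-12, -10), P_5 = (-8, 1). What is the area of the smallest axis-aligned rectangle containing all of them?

x ranges over [-12, 2], width 14.
y ranges over [-10, 12], height 22.
Area = 14 × 22 = 308.

308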